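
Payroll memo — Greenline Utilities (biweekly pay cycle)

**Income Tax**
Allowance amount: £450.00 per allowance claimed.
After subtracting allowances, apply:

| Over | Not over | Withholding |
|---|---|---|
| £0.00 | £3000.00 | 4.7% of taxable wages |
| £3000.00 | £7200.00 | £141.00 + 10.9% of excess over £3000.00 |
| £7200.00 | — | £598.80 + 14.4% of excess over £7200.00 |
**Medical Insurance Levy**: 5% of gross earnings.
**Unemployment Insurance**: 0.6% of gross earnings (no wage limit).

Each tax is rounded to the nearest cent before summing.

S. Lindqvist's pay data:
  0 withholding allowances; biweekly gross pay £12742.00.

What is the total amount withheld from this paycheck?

£2110.40

Income Tax: taxable = £12742.00
  £598.80 + 14.4% × (£12742.00 − £7200.00) = £598.80 + 14.4% × £5542.00 = £1396.85
Medical Insurance Levy: 5% × £12742.00 = £637.10
Unemployment Insurance: 0.6% × £12742.00 = £76.45
Total: £1396.85 + £637.10 + £76.45 = £2110.40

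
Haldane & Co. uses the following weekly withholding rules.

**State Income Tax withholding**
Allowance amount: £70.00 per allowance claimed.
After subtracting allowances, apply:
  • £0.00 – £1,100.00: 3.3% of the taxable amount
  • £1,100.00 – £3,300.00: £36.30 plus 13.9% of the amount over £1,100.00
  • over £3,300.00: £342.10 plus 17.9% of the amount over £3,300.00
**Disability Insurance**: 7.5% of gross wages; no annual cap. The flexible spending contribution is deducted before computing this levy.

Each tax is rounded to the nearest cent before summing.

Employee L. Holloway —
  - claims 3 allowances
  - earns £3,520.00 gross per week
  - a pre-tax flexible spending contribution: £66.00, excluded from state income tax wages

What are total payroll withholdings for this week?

State Income Tax: taxable = £3,520.00 − £66.00 − 3×£70.00 = £3,244.00
  £36.30 + 13.9% × (£3,244.00 − £1,100.00) = £36.30 + 13.9% × £2,144.00 = £334.32
Disability Insurance: 7.5% × £3,454.00 = £259.05
Total: £334.32 + £259.05 = £593.37

£593.37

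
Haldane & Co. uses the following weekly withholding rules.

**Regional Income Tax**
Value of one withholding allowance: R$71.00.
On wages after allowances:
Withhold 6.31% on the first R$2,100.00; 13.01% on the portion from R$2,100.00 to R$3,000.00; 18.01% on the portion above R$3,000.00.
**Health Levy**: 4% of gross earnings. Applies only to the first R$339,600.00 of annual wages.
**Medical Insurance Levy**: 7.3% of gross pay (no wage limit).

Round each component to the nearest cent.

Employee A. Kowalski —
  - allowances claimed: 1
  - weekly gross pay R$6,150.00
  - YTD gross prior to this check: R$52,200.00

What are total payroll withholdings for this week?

R$1,499.08

Regional Income Tax: taxable = R$6,150.00 − 1×R$71.00 = R$6,079.00
  R$249.60 + 18.01% × (R$6,079.00 − R$3,000.00) = R$249.60 + 18.01% × R$3,079.00 = R$804.13
Health Levy: 4% × R$6,150.00 = R$246.00
Medical Insurance Levy: 7.3% × R$6,150.00 = R$448.95
Total: R$804.13 + R$246.00 + R$448.95 = R$1,499.08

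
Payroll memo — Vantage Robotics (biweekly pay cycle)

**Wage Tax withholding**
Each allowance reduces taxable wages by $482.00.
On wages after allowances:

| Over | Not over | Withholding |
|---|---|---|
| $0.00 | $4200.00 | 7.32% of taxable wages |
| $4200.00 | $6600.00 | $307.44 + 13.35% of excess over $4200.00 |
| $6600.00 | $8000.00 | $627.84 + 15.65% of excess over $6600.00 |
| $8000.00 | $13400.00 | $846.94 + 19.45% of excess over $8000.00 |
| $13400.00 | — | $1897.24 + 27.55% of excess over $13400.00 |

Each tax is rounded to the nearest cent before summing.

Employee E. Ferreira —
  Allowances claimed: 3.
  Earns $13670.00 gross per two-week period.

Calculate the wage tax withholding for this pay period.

$1668.51

Wage Tax: taxable = $13670.00 − 3×$482.00 = $12224.00
  $846.94 + 19.45% × ($12224.00 − $8000.00) = $846.94 + 19.45% × $4224.00 = $1668.51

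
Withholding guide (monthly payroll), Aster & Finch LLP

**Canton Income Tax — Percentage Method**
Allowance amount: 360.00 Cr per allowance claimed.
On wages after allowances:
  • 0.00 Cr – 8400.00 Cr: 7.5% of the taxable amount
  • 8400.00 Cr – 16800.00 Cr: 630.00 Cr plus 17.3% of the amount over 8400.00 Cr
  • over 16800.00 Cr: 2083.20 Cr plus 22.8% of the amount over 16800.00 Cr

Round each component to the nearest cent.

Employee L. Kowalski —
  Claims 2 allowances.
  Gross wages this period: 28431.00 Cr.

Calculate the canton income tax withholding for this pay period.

4570.91 Cr

Canton Income Tax: taxable = 28431.00 Cr − 2×360.00 Cr = 27711.00 Cr
  2083.20 Cr + 22.8% × (27711.00 Cr − 16800.00 Cr) = 2083.20 Cr + 22.8% × 10911.00 Cr = 4570.91 Cr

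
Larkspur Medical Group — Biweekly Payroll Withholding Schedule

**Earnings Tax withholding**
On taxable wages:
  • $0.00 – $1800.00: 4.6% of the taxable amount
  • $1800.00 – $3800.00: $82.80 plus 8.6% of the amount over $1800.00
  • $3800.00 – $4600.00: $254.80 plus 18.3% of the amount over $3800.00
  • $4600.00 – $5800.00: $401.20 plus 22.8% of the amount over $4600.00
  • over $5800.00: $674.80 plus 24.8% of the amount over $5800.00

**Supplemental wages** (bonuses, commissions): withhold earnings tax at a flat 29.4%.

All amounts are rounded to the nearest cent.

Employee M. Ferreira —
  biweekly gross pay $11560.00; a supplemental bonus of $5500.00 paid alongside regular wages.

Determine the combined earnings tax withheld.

Earnings Tax: taxable = $11560.00
  $674.80 + 24.8% × ($11560.00 − $5800.00) = $674.80 + 24.8% × $5760.00 = $2103.28
Supplemental (29.4% flat on bonus): 29.4% × $5500.00 = $1617.00
Total earnings tax: $2103.28 + $1617.00 = $3720.28

$3720.28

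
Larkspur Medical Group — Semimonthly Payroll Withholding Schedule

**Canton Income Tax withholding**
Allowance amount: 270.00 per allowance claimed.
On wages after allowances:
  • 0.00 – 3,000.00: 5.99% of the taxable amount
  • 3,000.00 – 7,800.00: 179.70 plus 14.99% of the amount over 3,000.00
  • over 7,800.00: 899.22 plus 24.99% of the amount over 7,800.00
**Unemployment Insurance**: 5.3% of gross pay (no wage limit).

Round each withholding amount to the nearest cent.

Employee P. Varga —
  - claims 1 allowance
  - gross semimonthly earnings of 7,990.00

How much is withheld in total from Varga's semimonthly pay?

Canton Income Tax: taxable = 7,990.00 − 1×270.00 = 7,720.00
  179.70 + 14.99% × (7,720.00 − 3,000.00) = 179.70 + 14.99% × 4,720.00 = 887.23
Unemployment Insurance: 5.3% × 7,990.00 = 423.47
Total: 887.23 + 423.47 = 1,310.70

1,310.70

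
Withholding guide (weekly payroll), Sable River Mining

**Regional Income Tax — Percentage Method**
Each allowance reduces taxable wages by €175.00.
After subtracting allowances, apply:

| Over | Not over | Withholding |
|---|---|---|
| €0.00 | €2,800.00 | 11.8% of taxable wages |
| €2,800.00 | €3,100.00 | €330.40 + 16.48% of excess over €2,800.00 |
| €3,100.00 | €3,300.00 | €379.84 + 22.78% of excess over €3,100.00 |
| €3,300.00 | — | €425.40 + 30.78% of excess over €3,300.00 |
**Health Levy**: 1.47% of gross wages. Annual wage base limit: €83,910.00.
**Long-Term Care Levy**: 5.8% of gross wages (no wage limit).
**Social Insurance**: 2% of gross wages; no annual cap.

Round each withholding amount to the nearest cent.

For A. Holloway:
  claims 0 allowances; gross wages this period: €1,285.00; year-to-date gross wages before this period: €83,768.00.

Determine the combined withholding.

€253.95

Regional Income Tax: taxable = €1,285.00
  11.8% × €1,285.00 = €151.63
Health Levy: cap €83,910.00 − YTD €83,768.00 = €142.00 subject; 1.47% × €142.00 = €2.09
Long-Term Care Levy: 5.8% × €1,285.00 = €74.53
Social Insurance: 2% × €1,285.00 = €25.70
Total: €151.63 + €2.09 + €74.53 + €25.70 = €253.95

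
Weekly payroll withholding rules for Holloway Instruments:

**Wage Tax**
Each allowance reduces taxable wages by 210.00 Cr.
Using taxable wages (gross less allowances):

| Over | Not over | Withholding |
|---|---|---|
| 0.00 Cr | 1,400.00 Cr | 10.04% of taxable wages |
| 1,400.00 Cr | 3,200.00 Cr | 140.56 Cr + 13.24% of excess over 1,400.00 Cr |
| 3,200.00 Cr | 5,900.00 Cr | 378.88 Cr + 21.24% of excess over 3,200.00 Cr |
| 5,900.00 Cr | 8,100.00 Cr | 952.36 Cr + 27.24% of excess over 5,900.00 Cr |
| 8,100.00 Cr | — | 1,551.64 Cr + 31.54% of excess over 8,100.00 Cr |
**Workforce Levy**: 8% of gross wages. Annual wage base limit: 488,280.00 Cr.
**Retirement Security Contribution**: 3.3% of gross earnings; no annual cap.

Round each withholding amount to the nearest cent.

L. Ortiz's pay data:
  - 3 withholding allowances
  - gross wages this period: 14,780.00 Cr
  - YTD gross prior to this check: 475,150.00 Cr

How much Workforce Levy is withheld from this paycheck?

Workforce Levy: cap 488,280.00 Cr − YTD 475,150.00 Cr = 13,130.00 Cr subject; 8% × 13,130.00 Cr = 1,050.40 Cr

1,050.40 Cr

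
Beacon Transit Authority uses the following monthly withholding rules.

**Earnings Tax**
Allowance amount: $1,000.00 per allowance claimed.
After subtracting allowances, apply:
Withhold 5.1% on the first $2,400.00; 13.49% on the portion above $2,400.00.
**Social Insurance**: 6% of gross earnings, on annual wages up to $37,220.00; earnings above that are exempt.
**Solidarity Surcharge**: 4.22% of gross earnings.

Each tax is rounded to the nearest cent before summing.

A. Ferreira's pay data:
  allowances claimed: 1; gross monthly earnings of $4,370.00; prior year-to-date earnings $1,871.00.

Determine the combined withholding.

Earnings Tax: taxable = $4,370.00 − 1×$1,000.00 = $3,370.00
  $122.40 + 13.49% × ($3,370.00 − $2,400.00) = $122.40 + 13.49% × $970.00 = $253.25
Social Insurance: 6% × $4,370.00 = $262.20
Solidarity Surcharge: 4.22% × $4,370.00 = $184.41
Total: $253.25 + $262.20 + $184.41 = $699.86

$699.86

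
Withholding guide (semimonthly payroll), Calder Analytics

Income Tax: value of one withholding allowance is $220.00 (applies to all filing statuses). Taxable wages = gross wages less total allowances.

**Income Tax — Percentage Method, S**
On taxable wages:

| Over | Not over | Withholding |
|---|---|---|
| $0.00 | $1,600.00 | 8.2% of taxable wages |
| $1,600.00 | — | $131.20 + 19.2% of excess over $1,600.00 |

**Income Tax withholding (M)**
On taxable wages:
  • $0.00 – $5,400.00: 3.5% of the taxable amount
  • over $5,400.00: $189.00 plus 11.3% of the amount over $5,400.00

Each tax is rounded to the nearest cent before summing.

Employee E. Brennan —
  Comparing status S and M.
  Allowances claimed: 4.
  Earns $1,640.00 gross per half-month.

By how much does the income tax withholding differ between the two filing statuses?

$35.72

Income Tax (S): taxable = $1,640.00 − 4×$220.00 = $760.00
  8.2% × $760.00 = $62.32
Income Tax (M): taxable = $1,640.00 − 4×$220.00 = $760.00
  3.5% × $760.00 = $26.60
Difference: |$62.32 − $26.60| = $35.72 (higher under S)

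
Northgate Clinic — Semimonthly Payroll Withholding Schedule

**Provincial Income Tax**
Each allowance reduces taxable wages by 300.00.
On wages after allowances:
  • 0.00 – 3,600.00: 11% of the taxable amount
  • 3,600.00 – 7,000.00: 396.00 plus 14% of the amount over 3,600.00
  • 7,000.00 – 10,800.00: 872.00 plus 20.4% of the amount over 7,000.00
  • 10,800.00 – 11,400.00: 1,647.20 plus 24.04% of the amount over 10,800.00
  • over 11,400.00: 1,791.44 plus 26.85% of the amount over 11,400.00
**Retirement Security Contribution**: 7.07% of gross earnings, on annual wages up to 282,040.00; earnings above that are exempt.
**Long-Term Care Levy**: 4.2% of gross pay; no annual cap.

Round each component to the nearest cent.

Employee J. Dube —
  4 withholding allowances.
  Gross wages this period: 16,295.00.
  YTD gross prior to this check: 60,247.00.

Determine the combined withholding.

Provincial Income Tax: taxable = 16,295.00 − 4×300.00 = 15,095.00
  1,791.44 + 26.85% × (15,095.00 − 11,400.00) = 1,791.44 + 26.85% × 3,695.00 = 2,783.55
Retirement Security Contribution: 7.07% × 16,295.00 = 1,152.06
Long-Term Care Levy: 4.2% × 16,295.00 = 684.39
Total: 2,783.55 + 1,152.06 + 684.39 = 4,620.00

4,620.00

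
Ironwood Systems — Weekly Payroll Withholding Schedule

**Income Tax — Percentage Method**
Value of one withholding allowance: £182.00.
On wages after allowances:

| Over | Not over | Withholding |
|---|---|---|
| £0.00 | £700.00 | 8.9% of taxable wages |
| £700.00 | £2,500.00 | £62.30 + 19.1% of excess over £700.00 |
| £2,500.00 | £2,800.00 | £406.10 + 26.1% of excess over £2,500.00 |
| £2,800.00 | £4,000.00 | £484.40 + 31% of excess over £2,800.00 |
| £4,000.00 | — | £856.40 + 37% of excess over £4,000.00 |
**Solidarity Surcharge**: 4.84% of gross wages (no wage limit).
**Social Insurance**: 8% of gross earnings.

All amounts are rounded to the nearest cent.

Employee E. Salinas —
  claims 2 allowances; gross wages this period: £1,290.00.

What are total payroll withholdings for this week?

Income Tax: taxable = £1,290.00 − 2×£182.00 = £926.00
  £62.30 + 19.1% × (£926.00 − £700.00) = £62.30 + 19.1% × £226.00 = £105.47
Solidarity Surcharge: 4.84% × £1,290.00 = £62.44
Social Insurance: 8% × £1,290.00 = £103.20
Total: £105.47 + £62.44 + £103.20 = £271.11

£271.11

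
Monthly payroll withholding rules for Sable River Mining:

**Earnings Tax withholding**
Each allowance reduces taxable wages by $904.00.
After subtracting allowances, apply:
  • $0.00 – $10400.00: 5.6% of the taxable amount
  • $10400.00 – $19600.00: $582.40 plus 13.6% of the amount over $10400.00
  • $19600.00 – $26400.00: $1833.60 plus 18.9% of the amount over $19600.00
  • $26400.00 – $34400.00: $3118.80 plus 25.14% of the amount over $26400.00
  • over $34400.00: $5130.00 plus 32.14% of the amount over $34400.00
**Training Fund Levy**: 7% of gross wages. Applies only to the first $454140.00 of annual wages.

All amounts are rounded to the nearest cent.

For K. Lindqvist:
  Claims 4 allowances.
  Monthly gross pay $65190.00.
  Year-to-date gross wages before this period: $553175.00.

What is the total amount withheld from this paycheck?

Earnings Tax: taxable = $65190.00 − 4×$904.00 = $61574.00
  $5130.00 + 32.14% × ($61574.00 − $34400.00) = $5130.00 + 32.14% × $27174.00 = $13863.72
Training Fund Levy: YTD $553175.00 ≥ cap $454140.00 → $0.00
Total: $13863.72 + $0.00 = $13863.72

$13863.72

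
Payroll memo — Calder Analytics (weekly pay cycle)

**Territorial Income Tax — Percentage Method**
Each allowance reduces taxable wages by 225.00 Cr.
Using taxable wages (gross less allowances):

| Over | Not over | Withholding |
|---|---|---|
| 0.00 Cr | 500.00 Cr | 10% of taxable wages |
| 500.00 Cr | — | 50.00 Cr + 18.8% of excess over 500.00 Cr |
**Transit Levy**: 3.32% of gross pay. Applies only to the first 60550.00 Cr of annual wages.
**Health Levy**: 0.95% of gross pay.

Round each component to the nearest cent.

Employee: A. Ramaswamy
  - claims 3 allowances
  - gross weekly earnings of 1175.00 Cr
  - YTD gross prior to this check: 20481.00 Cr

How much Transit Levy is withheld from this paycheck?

39.01 Cr

Transit Levy: 3.32% × 1175.00 Cr = 39.01 Cr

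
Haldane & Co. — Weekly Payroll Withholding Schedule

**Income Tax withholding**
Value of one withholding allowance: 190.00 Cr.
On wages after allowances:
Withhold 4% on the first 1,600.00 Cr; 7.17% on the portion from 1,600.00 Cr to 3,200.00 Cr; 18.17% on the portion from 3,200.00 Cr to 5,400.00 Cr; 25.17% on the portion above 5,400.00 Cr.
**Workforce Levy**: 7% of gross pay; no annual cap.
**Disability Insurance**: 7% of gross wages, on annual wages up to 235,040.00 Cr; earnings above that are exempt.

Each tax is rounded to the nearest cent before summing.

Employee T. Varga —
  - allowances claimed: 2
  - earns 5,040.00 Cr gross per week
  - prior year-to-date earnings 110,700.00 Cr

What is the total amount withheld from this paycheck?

1,149.60 Cr

Income Tax: taxable = 5,040.00 Cr − 2×190.00 Cr = 4,660.00 Cr
  178.72 Cr + 18.17% × (4,660.00 Cr − 3,200.00 Cr) = 178.72 Cr + 18.17% × 1,460.00 Cr = 444.00 Cr
Workforce Levy: 7% × 5,040.00 Cr = 352.80 Cr
Disability Insurance: 7% × 5,040.00 Cr = 352.80 Cr
Total: 444.00 Cr + 352.80 Cr + 352.80 Cr = 1,149.60 Cr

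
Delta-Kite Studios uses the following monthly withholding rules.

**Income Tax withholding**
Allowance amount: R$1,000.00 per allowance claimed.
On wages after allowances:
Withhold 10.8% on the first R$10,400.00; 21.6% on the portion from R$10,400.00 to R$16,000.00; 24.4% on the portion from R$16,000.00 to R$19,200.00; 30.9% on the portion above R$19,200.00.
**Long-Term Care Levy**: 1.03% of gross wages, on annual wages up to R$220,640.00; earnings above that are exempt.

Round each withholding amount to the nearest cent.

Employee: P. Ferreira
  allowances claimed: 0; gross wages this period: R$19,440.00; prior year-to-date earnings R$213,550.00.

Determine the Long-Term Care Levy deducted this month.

Long-Term Care Levy: cap R$220,640.00 − YTD R$213,550.00 = R$7,090.00 subject; 1.03% × R$7,090.00 = R$73.03

R$73.03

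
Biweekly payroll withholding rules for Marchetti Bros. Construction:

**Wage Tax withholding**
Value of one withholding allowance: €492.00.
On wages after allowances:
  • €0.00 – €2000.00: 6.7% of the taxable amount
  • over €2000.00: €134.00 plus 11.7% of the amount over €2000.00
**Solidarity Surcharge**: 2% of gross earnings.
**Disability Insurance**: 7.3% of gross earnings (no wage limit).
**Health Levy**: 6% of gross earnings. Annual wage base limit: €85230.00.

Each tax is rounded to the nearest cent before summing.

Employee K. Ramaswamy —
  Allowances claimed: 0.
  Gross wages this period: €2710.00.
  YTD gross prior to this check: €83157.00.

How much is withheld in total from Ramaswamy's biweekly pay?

Wage Tax: taxable = €2710.00
  €134.00 + 11.7% × (€2710.00 − €2000.00) = €134.00 + 11.7% × €710.00 = €217.07
Solidarity Surcharge: 2% × €2710.00 = €54.20
Disability Insurance: 7.3% × €2710.00 = €197.83
Health Levy: cap €85230.00 − YTD €83157.00 = €2073.00 subject; 6% × €2073.00 = €124.38
Total: €217.07 + €54.20 + €197.83 + €124.38 = €593.48

€593.48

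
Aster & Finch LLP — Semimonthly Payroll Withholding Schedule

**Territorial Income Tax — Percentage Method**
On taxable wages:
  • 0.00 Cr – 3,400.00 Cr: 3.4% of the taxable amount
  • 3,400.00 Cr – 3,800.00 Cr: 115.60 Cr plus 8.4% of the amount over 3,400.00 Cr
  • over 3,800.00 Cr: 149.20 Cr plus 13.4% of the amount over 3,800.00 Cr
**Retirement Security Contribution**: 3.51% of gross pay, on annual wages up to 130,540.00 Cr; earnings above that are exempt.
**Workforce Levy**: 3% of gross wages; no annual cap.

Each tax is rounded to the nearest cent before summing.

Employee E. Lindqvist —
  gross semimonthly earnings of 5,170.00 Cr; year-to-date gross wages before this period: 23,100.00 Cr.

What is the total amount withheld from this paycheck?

669.35 Cr

Territorial Income Tax: taxable = 5,170.00 Cr
  149.20 Cr + 13.4% × (5,170.00 Cr − 3,800.00 Cr) = 149.20 Cr + 13.4% × 1,370.00 Cr = 332.78 Cr
Retirement Security Contribution: 3.51% × 5,170.00 Cr = 181.47 Cr
Workforce Levy: 3% × 5,170.00 Cr = 155.10 Cr
Total: 332.78 Cr + 181.47 Cr + 155.10 Cr = 669.35 Cr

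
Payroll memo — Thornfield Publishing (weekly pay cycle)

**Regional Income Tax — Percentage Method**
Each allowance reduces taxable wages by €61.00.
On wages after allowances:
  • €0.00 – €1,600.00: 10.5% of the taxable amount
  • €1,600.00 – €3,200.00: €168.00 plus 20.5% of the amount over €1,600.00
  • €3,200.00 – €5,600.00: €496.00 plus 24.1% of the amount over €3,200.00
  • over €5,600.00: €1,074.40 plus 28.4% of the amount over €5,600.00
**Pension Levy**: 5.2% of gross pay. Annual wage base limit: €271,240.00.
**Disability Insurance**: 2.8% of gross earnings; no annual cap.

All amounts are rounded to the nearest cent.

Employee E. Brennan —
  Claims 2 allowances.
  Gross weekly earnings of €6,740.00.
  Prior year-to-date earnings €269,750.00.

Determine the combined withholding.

Regional Income Tax: taxable = €6,740.00 − 2×€61.00 = €6,618.00
  €1,074.40 + 28.4% × (€6,618.00 − €5,600.00) = €1,074.40 + 28.4% × €1,018.00 = €1,363.51
Pension Levy: cap €271,240.00 − YTD €269,750.00 = €1,490.00 subject; 5.2% × €1,490.00 = €77.48
Disability Insurance: 2.8% × €6,740.00 = €188.72
Total: €1,363.51 + €77.48 + €188.72 = €1,629.71

€1,629.71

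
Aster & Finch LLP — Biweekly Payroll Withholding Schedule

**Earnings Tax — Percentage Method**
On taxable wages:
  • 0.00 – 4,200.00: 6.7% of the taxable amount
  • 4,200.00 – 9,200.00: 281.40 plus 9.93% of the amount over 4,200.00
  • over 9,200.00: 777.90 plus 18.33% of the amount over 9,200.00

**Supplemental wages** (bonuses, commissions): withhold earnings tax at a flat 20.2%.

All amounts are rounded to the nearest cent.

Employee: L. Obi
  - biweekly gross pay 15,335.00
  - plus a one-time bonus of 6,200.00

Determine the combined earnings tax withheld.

3,154.85

Earnings Tax: taxable = 15,335.00
  777.90 + 18.33% × (15,335.00 − 9,200.00) = 777.90 + 18.33% × 6,135.00 = 1,902.45
Supplemental (20.2% flat on bonus): 20.2% × 6,200.00 = 1,252.40
Total earnings tax: 1,902.45 + 1,252.40 = 3,154.85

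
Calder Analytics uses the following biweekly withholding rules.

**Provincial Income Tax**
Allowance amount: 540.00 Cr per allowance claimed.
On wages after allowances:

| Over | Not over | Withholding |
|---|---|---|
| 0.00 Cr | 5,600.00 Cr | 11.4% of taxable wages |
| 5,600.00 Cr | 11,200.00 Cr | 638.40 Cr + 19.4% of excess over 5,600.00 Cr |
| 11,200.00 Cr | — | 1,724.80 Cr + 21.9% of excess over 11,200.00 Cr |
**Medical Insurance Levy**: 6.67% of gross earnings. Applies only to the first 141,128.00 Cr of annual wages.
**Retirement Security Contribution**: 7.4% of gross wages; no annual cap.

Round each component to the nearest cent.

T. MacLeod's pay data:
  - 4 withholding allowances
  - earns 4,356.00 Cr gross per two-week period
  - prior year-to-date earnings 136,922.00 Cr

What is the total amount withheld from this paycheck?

Provincial Income Tax: taxable = 4,356.00 Cr − 4×540.00 Cr = 2,196.00 Cr
  11.4% × 2,196.00 Cr = 250.34 Cr
Medical Insurance Levy: cap 141,128.00 Cr − YTD 136,922.00 Cr = 4,206.00 Cr subject; 6.67% × 4,206.00 Cr = 280.54 Cr
Retirement Security Contribution: 7.4% × 4,356.00 Cr = 322.34 Cr
Total: 250.34 Cr + 280.54 Cr + 322.34 Cr = 853.22 Cr

853.22 Cr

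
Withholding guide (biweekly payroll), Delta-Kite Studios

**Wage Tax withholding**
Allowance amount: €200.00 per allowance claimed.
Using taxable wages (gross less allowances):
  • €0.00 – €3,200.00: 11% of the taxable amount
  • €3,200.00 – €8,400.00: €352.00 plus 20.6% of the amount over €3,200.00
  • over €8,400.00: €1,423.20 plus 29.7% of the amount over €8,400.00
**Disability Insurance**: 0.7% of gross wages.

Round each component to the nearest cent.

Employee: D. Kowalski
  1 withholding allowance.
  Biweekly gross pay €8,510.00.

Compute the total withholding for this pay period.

Wage Tax: taxable = €8,510.00 − 1×€200.00 = €8,310.00
  €352.00 + 20.6% × (€8,310.00 − €3,200.00) = €352.00 + 20.6% × €5,110.00 = €1,404.66
Disability Insurance: 0.7% × €8,510.00 = €59.57
Total: €1,404.66 + €59.57 = €1,464.23

€1,464.23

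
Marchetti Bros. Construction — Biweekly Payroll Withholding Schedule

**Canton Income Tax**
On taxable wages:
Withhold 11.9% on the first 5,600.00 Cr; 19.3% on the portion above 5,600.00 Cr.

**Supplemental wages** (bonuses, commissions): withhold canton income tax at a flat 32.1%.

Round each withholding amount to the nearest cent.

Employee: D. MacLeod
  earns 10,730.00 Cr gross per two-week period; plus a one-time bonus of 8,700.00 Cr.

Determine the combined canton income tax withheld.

4,449.19 Cr

Canton Income Tax: taxable = 10,730.00 Cr
  666.40 Cr + 19.3% × (10,730.00 Cr − 5,600.00 Cr) = 666.40 Cr + 19.3% × 5,130.00 Cr = 1,656.49 Cr
Supplemental (32.1% flat on bonus): 32.1% × 8,700.00 Cr = 2,792.70 Cr
Total canton income tax: 1,656.49 Cr + 2,792.70 Cr = 4,449.19 Cr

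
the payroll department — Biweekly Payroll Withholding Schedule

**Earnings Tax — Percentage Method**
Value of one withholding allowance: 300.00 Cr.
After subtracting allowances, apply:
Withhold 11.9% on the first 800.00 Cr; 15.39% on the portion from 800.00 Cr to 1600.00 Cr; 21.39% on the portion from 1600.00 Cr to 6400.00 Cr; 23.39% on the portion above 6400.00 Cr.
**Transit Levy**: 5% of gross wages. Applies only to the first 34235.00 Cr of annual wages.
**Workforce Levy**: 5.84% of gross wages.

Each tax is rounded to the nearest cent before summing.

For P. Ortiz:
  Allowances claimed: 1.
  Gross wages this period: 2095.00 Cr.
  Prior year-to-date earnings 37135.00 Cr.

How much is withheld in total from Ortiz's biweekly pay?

Earnings Tax: taxable = 2095.00 Cr − 1×300.00 Cr = 1795.00 Cr
  218.32 Cr + 21.39% × (1795.00 Cr − 1600.00 Cr) = 218.32 Cr + 21.39% × 195.00 Cr = 260.03 Cr
Transit Levy: YTD 37135.00 Cr ≥ cap 34235.00 Cr → 0.00 Cr
Workforce Levy: 5.84% × 2095.00 Cr = 122.35 Cr
Total: 260.03 Cr + 0.00 Cr + 122.35 Cr = 382.38 Cr

382.38 Cr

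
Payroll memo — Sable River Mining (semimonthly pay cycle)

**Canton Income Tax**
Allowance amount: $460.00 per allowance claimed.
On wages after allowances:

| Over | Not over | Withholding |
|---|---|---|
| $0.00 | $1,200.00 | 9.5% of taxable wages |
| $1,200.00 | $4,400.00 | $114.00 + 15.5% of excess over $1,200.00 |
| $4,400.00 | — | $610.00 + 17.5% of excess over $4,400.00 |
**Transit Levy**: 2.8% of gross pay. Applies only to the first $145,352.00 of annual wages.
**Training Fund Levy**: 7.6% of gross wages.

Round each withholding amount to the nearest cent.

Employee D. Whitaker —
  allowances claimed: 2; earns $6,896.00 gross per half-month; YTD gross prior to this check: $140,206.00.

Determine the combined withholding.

Canton Income Tax: taxable = $6,896.00 − 2×$460.00 = $5,976.00
  $610.00 + 17.5% × ($5,976.00 − $4,400.00) = $610.00 + 17.5% × $1,576.00 = $885.80
Transit Levy: cap $145,352.00 − YTD $140,206.00 = $5,146.00 subject; 2.8% × $5,146.00 = $144.09
Training Fund Levy: 7.6% × $6,896.00 = $524.10
Total: $885.80 + $144.09 + $524.10 = $1,553.99

$1,553.99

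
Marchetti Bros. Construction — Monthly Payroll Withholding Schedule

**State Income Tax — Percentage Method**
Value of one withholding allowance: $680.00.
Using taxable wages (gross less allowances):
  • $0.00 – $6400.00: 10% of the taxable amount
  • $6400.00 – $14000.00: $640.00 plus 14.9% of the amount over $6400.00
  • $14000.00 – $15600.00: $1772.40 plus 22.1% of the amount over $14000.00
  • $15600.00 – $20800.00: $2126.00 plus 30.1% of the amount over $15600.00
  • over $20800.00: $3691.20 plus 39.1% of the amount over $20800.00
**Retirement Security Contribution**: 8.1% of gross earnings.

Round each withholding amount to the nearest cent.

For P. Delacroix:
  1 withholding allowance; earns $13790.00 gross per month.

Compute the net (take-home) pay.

State Income Tax: taxable = $13790.00 − 1×$680.00 = $13110.00
  $640.00 + 14.9% × ($13110.00 − $6400.00) = $640.00 + 14.9% × $6710.00 = $1639.79
Retirement Security Contribution: 8.1% × $13790.00 = $1116.99
Total withheld: $1639.79 + $1116.99 = $2756.78
Net pay: $13790.00 − $2756.78 = $11033.22

$11033.22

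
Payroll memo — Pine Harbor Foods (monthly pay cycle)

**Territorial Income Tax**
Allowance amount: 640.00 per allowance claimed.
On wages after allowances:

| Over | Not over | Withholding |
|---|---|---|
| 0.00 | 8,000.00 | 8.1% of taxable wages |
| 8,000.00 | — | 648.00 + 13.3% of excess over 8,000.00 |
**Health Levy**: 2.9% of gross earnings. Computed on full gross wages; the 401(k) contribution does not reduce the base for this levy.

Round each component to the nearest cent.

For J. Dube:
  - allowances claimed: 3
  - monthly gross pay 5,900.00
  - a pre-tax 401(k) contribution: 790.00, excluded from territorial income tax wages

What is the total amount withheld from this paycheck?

Territorial Income Tax: taxable = 5,900.00 − 790.00 − 3×640.00 = 3,190.00
  8.1% × 3,190.00 = 258.39
Health Levy: 2.9% × 5,900.00 = 171.10
Total: 258.39 + 171.10 = 429.49

429.49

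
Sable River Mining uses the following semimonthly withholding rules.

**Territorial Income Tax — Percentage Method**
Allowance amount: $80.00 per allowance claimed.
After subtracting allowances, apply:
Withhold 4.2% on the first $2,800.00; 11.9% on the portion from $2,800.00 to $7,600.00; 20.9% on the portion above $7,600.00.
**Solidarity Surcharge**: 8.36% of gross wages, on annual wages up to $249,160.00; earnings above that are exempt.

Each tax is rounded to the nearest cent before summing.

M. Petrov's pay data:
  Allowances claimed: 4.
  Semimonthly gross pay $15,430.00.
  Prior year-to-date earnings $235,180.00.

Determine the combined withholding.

$3,427.12

Territorial Income Tax: taxable = $15,430.00 − 4×$80.00 = $15,110.00
  $688.80 + 20.9% × ($15,110.00 − $7,600.00) = $688.80 + 20.9% × $7,510.00 = $2,258.39
Solidarity Surcharge: cap $249,160.00 − YTD $235,180.00 = $13,980.00 subject; 8.36% × $13,980.00 = $1,168.73
Total: $2,258.39 + $1,168.73 = $3,427.12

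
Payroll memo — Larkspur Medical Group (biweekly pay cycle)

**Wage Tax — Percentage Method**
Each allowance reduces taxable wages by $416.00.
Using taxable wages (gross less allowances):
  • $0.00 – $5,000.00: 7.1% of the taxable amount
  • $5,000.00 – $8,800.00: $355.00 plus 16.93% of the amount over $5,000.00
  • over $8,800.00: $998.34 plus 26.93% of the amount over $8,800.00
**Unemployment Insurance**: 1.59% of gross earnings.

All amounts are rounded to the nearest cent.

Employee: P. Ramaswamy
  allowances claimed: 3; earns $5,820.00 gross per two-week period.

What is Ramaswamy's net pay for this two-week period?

Wage Tax: taxable = $5,820.00 − 3×$416.00 = $4,572.00
  7.1% × $4,572.00 = $324.61
Unemployment Insurance: 1.59% × $5,820.00 = $92.54
Total withheld: $324.61 + $92.54 = $417.15
Net pay: $5,820.00 − $417.15 = $5,402.85

$5,402.85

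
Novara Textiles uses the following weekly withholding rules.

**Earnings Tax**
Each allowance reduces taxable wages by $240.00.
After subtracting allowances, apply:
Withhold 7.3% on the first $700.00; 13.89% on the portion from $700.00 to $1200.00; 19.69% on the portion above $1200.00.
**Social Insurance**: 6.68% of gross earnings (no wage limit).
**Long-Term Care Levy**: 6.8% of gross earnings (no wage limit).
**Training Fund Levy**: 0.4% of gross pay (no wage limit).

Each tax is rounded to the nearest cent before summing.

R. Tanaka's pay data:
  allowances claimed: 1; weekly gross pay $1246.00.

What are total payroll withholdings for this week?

$266.54

Earnings Tax: taxable = $1246.00 − 1×$240.00 = $1006.00
  $51.10 + 13.89% × ($1006.00 − $700.00) = $51.10 + 13.89% × $306.00 = $93.60
Social Insurance: 6.68% × $1246.00 = $83.23
Long-Term Care Levy: 6.8% × $1246.00 = $84.73
Training Fund Levy: 0.4% × $1246.00 = $4.98
Total: $93.60 + $83.23 + $84.73 + $4.98 = $266.54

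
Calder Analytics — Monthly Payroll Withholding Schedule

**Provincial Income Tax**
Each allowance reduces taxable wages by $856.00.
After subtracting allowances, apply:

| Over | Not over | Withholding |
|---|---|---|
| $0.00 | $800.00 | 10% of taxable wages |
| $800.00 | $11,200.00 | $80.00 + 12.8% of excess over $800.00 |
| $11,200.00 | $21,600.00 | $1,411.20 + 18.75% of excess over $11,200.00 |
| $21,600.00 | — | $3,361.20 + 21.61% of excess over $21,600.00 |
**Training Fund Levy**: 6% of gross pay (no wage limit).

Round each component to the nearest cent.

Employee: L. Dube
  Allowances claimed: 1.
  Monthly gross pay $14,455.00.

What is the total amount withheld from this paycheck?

Provincial Income Tax: taxable = $14,455.00 − 1×$856.00 = $13,599.00
  $1,411.20 + 18.75% × ($13,599.00 − $11,200.00) = $1,411.20 + 18.75% × $2,399.00 = $1,861.01
Training Fund Levy: 6% × $14,455.00 = $867.30
Total: $1,861.01 + $867.30 = $2,728.31

$2,728.31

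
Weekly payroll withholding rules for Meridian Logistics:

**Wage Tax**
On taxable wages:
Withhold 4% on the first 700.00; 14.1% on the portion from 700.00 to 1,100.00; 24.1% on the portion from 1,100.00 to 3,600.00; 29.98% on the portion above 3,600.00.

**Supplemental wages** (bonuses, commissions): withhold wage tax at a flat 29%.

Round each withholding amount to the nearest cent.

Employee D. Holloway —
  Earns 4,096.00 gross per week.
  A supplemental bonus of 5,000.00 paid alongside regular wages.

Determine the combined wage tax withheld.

2,285.60

Wage Tax: taxable = 4,096.00
  686.90 + 29.98% × (4,096.00 − 3,600.00) = 686.90 + 29.98% × 496.00 = 835.60
Supplemental (29% flat on bonus): 29% × 5,000.00 = 1,450.00
Total wage tax: 835.60 + 1,450.00 = 2,285.60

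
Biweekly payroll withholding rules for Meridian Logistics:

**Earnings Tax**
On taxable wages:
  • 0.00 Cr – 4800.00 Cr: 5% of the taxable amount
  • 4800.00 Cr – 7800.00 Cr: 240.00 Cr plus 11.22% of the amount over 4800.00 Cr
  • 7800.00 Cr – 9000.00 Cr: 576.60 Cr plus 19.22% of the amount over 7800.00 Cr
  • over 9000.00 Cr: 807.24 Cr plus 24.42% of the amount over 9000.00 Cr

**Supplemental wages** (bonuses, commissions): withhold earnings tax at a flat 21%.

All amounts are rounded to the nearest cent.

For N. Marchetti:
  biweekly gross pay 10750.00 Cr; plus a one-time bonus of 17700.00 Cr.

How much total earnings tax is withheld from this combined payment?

Earnings Tax: taxable = 10750.00 Cr
  807.24 Cr + 24.42% × (10750.00 Cr − 9000.00 Cr) = 807.24 Cr + 24.42% × 1750.00 Cr = 1234.59 Cr
Supplemental (21% flat on bonus): 21% × 17700.00 Cr = 3717.00 Cr
Total earnings tax: 1234.59 Cr + 3717.00 Cr = 4951.59 Cr

4951.59 Cr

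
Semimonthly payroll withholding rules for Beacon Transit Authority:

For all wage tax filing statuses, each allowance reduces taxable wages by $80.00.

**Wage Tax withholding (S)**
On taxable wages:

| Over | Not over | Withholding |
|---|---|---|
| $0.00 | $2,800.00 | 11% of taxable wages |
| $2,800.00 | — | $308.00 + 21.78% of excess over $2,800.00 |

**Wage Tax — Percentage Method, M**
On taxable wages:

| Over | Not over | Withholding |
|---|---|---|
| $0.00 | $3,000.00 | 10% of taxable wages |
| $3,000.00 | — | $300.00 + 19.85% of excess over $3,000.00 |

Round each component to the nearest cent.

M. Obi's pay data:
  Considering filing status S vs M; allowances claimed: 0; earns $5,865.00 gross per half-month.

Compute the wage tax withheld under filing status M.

$868.70

Wage Tax (M): taxable = $5,865.00
  $300.00 + 19.85% × ($5,865.00 − $3,000.00) = $300.00 + 19.85% × $2,865.00 = $868.70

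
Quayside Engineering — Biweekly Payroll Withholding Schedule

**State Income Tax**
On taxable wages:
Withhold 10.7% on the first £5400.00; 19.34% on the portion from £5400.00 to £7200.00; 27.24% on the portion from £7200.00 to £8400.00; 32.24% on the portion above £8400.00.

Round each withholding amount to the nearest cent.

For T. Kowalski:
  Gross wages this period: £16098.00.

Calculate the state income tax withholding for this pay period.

£3734.64

State Income Tax: taxable = £16098.00
  £1252.80 + 32.24% × (£16098.00 − £8400.00) = £1252.80 + 32.24% × £7698.00 = £3734.64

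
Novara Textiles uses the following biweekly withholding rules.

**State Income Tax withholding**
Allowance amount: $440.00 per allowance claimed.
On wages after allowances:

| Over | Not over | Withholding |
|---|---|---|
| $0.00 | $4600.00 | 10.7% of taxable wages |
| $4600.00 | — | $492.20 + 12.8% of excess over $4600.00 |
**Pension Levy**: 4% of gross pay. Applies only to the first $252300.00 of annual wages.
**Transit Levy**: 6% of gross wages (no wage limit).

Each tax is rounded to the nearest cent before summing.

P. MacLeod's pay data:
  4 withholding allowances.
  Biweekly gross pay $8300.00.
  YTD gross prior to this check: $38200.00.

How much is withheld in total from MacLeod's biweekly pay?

$1570.52

State Income Tax: taxable = $8300.00 − 4×$440.00 = $6540.00
  $492.20 + 12.8% × ($6540.00 − $4600.00) = $492.20 + 12.8% × $1940.00 = $740.52
Pension Levy: 4% × $8300.00 = $332.00
Transit Levy: 6% × $8300.00 = $498.00
Total: $740.52 + $332.00 + $498.00 = $1570.52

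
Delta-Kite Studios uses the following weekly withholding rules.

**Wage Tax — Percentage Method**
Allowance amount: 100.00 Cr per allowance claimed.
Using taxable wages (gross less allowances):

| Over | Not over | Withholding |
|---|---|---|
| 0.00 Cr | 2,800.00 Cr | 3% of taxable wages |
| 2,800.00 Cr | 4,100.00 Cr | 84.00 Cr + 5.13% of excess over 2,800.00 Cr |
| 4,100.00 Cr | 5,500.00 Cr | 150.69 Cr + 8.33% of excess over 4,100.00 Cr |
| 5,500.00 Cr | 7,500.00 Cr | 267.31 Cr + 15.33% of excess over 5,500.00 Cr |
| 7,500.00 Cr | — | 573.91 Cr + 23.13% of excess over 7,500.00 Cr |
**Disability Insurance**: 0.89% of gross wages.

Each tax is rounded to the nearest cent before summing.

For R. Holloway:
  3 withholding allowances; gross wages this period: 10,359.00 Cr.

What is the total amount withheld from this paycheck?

Wage Tax: taxable = 10,359.00 Cr − 3×100.00 Cr = 10,059.00 Cr
  573.91 Cr + 23.13% × (10,059.00 Cr − 7,500.00 Cr) = 573.91 Cr + 23.13% × 2,559.00 Cr = 1,165.81 Cr
Disability Insurance: 0.89% × 10,359.00 Cr = 92.20 Cr
Total: 1,165.81 Cr + 92.20 Cr = 1,258.01 Cr

1,258.01 Cr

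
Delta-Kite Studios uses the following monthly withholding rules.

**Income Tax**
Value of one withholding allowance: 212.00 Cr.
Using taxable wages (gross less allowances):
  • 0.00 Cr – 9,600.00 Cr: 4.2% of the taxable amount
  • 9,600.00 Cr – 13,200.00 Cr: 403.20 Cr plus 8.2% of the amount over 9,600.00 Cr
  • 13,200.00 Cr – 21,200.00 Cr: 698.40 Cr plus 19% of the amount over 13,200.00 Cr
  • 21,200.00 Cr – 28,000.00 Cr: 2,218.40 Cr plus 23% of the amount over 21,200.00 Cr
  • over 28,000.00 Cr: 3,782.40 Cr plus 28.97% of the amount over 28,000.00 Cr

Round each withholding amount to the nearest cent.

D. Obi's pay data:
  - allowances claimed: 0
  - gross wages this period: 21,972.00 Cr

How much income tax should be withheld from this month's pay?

2,395.96 Cr

Income Tax: taxable = 21,972.00 Cr
  2,218.40 Cr + 23% × (21,972.00 Cr − 21,200.00 Cr) = 2,218.40 Cr + 23% × 772.00 Cr = 2,395.96 Cr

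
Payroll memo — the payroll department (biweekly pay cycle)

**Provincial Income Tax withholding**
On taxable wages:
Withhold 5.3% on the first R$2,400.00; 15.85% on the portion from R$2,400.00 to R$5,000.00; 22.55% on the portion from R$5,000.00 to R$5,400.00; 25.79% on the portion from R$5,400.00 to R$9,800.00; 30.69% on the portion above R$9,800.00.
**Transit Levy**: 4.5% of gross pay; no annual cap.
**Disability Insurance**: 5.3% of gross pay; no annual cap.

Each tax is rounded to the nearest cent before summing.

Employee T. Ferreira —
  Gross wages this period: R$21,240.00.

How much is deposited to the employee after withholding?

R$13,883.28

Provincial Income Tax: taxable = R$21,240.00
  R$1,764.26 + 30.69% × (R$21,240.00 − R$9,800.00) = R$1,764.26 + 30.69% × R$11,440.00 = R$5,275.20
Transit Levy: 4.5% × R$21,240.00 = R$955.80
Disability Insurance: 5.3% × R$21,240.00 = R$1,125.72
Total withheld: R$5,275.20 + R$955.80 + R$1,125.72 = R$7,356.72
Net pay: R$21,240.00 − R$7,356.72 = R$13,883.28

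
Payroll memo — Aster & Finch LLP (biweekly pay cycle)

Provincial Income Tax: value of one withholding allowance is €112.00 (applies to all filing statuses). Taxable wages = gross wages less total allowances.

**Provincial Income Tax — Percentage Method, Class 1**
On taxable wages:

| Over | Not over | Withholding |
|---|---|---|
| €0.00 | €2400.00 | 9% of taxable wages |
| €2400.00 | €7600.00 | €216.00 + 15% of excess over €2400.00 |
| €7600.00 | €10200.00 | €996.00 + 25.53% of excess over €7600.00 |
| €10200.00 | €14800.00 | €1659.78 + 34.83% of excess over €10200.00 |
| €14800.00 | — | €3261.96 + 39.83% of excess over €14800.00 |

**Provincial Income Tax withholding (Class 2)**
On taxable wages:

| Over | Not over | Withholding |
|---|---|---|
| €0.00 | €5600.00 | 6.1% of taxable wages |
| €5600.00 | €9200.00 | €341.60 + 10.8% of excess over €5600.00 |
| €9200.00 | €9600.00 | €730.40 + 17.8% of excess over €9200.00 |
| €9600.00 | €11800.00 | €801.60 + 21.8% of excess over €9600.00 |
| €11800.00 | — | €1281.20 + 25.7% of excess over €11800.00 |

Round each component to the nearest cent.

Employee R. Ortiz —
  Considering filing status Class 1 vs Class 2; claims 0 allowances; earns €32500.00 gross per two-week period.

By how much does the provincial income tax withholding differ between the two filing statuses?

Provincial Income Tax (Class 1): taxable = €32500.00
  €3261.96 + 39.83% × (€32500.00 − €14800.00) = €3261.96 + 39.83% × €17700.00 = €10311.87
Provincial Income Tax (Class 2): taxable = €32500.00
  €1281.20 + 25.7% × (€32500.00 − €11800.00) = €1281.20 + 25.7% × €20700.00 = €6601.10
Difference: |€10311.87 − €6601.10| = €3710.77 (higher under Class 1)

€3710.77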